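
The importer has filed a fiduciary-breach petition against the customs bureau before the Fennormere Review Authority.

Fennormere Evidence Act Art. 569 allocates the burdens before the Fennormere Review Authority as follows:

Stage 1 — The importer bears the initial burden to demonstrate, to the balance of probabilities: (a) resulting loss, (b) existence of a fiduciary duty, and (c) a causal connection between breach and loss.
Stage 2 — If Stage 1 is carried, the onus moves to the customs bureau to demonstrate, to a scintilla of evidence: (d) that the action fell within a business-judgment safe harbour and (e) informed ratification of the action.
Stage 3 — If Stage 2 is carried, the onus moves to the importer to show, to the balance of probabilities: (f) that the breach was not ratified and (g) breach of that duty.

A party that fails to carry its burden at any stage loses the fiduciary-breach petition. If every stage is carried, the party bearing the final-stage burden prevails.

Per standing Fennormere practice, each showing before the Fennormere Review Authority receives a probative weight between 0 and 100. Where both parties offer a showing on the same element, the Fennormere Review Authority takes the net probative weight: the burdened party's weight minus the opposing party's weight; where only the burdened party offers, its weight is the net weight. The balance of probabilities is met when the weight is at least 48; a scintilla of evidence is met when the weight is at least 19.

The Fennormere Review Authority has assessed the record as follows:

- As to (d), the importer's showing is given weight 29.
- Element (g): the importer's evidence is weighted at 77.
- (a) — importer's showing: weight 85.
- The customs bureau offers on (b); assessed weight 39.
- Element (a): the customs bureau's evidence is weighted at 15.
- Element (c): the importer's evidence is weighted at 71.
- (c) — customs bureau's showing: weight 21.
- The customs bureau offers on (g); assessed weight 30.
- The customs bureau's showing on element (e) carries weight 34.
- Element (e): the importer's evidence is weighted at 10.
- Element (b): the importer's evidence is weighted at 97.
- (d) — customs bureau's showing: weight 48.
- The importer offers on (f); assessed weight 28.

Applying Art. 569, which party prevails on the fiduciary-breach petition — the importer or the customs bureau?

At Stage 1 the importer must meet the balance of probabilities (weight is at least 48): on (a) the weight is 85 less the opposing 15 gives net 70, which does reach 48, so (a) meets the standard; on (b) the weight is 97 less the opposing 39 gives net 58, ≥ 48, so (b) meets the standard; on (c) the weight is 71 less the opposing 21 gives net 50, ≥ 48, so (c) meets the standard.
  All elements met. The burden passes to the customs bureau.
At Stage 2 the customs bureau must meet a scintilla of evidence (weight is at least 19): on (d) the weight is 48 less the opposing 29 gives net 19, ≥ 19, so (d) meets the standard; on (e) the weight is 34 less the opposing 10 gives net 24, ≥ 19, so (e) meets the standard.
  Stage 2 is satisfied; the onus moves to the importer.
At Stage 3 the importer must meet the balance of probabilities (weight is at least 48): on (f) the weight is 28, < 48, so (f) does not meet the standard; on (g) the weight is 77 less the opposing 30 gives net 47, which does not reach 48, so (g) does not meet the standard.
  The importer does not carry Stage 3.
So the customs bureau prevails.

customs bureau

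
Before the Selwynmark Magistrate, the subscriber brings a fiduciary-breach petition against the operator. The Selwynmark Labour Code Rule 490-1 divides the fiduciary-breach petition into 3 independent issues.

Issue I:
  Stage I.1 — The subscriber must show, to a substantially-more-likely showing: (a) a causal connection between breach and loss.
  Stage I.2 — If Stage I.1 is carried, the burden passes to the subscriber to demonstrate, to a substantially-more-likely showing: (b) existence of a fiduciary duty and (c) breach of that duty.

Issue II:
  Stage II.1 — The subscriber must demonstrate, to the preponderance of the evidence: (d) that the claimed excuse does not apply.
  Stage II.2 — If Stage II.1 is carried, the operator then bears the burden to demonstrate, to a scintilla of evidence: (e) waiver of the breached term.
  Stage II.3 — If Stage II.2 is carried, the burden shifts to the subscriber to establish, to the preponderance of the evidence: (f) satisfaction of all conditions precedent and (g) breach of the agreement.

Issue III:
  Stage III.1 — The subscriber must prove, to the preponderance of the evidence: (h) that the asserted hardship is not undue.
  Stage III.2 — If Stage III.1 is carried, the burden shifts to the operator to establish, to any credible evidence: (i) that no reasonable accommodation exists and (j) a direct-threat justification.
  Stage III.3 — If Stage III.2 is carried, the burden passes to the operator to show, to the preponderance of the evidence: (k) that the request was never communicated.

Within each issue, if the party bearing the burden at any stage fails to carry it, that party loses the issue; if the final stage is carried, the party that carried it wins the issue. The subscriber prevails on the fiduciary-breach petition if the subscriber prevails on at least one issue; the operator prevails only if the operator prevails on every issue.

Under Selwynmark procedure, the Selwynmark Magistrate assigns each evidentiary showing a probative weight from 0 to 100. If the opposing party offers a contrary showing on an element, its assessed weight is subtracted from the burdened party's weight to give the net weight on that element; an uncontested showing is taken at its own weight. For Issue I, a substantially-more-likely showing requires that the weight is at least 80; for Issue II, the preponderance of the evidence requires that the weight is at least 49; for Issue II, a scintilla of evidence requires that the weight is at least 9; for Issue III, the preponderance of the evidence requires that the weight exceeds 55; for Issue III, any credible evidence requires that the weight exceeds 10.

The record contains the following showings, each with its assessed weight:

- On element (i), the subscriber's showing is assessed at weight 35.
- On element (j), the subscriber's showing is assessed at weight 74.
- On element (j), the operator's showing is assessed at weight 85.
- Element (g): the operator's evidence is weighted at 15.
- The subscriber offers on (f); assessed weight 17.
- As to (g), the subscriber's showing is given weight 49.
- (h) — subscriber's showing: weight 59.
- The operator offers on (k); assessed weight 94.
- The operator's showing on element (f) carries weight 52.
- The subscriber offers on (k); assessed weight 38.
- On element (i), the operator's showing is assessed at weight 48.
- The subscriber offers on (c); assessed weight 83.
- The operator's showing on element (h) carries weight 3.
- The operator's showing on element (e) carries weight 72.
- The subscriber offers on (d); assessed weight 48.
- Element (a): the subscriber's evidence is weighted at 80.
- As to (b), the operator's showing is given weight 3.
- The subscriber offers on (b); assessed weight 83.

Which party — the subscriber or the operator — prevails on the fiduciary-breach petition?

subscriber

— Issue I —
Stage I.1 (subscriber, a substantially-more-likely showing, weight is at least 80): (a) 80 ≥ 80 — meets.
  All elements met. The subscriber retains the burden for Stage I.2.
Stage I.2 (subscriber, a substantially-more-likely showing, weight is at least 80): (b) net 83−3=80 ≥ 80 — meets; (c) 83 ≥ 80 — meets.
  Stage I.2 carried; the final stage is satisfied.
All stages carried — the subscriber prevails on this issue.
— Issue II —
Stage II.1 — burden on subscriber; standard: the preponderance of the evidence (weight is at least 49).
    (d): 48 < 49 [not met]
  Stage II.1 not carried; the subscriber fails its burden.
So the operator prevails on this issue.
— Issue III —
At Stage III.1 the subscriber must meet the preponderance of the evidence (weight exceeds 55): on (h) the weight is 59 less the opposing 3 gives net 56, which does exceed 55, so (h) meets the standard.
  Stage III.1 is satisfied; the onus moves to the operator.
At Stage III.2 the operator must meet any credible evidence (weight exceeds 10): on (i) the weight is 48 less the opposing 35 gives net 13, which does exceed 10, so (i) meets the standard; on (j) the weight is 85 less the opposing 74 gives net 11, > 10, so (j) meets the standard.
  Stage III.2 carried; the burden remains with the operator.
At Stage III.3 the operator must meet the preponderance of the evidence (weight exceeds 55): on (k) the weight is 94 less the opposing 38 gives net 56, which does exceed 55, so (k) meets the standard.
  The operator carries the last stage.
All stages carried — the operator prevails on this issue.
Per-issue: Issue I → subscriber; Issue II → operator; Issue III → operator. The subscriber must prevail on at least one issue; overall, the subscriber prevails.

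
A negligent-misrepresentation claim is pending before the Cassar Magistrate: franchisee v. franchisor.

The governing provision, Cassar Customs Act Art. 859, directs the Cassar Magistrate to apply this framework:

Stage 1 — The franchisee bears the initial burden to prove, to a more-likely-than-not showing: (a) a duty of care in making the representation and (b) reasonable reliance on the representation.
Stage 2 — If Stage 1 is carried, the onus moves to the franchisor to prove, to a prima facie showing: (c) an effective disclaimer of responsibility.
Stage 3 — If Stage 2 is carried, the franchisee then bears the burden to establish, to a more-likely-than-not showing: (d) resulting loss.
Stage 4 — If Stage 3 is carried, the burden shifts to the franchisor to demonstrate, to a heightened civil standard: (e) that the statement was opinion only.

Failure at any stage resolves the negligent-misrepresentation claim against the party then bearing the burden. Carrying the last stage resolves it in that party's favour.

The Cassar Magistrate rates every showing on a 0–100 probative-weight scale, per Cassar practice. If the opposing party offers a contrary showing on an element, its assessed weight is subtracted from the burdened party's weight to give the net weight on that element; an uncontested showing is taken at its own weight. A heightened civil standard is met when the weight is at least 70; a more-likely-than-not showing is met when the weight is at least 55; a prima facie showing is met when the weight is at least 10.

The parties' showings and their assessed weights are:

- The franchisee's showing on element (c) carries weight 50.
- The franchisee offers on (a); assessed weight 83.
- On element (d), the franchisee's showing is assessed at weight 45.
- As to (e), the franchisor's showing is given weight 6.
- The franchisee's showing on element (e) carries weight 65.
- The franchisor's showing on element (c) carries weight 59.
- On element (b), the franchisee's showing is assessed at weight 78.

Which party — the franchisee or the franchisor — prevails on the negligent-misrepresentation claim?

Stage 1 (franchisee, a more-likely-than-not showing, weight is at least 55): (a) 83 ≥ 55 — meets; (b) 78 ≥ 55 — meets.
  Stage 1 carried; the burden shifts to the franchisor.
Stage 2 (franchisor, a prima facie showing, weight is at least 10): (c) net 59−50=9 < 10 — fails.
  Not every element is met, so the franchisor fails to carry Stage 2.
The franchisee prevails.

franchisee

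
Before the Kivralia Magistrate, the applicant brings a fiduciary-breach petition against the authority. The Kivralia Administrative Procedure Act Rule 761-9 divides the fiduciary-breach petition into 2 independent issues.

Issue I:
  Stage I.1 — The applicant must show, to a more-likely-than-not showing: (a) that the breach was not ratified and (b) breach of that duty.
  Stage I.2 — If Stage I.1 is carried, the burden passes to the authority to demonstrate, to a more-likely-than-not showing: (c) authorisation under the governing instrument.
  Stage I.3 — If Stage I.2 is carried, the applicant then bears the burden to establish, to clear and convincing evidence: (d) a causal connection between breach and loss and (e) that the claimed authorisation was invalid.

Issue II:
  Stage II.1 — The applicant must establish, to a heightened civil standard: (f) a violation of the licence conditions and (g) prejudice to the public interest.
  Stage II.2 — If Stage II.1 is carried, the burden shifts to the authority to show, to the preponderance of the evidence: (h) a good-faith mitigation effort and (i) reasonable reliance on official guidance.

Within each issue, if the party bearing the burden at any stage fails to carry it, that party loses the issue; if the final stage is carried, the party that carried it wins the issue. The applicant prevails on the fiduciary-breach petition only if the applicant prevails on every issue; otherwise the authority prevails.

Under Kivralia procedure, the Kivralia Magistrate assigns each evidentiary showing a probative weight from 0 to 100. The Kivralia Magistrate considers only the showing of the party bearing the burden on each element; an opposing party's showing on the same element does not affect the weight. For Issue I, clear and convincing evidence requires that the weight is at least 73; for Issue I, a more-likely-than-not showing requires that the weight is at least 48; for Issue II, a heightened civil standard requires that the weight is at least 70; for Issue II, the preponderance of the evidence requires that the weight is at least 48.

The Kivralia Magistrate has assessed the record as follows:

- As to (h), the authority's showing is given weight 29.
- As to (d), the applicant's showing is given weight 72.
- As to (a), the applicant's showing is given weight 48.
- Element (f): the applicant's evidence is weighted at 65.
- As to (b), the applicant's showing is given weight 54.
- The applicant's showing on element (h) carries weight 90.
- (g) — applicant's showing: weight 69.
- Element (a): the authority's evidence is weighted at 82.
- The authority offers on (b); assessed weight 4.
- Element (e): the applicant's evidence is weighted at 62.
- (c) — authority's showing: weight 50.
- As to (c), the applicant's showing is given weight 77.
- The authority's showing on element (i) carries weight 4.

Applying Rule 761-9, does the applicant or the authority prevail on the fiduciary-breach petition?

authority

— Issue I —
Stage I.1 — burden on applicant; standard: a more-likely-than-not showing (weight is at least 48).
    (a): 48 (authority's 82 disregarded) ≥ 48 [met]
    (b): 54 (authority's 4 disregarded) ≥ 48 [met]
  Stage I.1 is satisfied; the onus moves to the authority.
Stage I.2 — burden on authority; standard: a more-likely-than-not showing (weight is at least 48).
    (c): 50 (applicant's 77 disregarded) ≥ 48 [met]
  Stage I.2 carried; the burden shifts to the applicant.
Stage I.3 — burden on applicant; standard: clear and convincing evidence (weight is at least 73).
    (d): 72 < 73 [not met]
    (e): 62 < 73 [not met]
  The applicant does not carry Stage I.3.
The authority prevails on this issue.
— Issue II —
Stage II.1 — burden on applicant; standard: a heightened civil standard (weight is at least 70).
    (f): 65 < 70 [not met]
    (g): 69 < 70 [not met]
  Not every element is met, so the applicant fails to carry Stage II.1.
So the authority prevails on this issue.
Per-issue: Issue I → authority; Issue II → authority. The applicant must prevail on every issue; overall, the authority prevails.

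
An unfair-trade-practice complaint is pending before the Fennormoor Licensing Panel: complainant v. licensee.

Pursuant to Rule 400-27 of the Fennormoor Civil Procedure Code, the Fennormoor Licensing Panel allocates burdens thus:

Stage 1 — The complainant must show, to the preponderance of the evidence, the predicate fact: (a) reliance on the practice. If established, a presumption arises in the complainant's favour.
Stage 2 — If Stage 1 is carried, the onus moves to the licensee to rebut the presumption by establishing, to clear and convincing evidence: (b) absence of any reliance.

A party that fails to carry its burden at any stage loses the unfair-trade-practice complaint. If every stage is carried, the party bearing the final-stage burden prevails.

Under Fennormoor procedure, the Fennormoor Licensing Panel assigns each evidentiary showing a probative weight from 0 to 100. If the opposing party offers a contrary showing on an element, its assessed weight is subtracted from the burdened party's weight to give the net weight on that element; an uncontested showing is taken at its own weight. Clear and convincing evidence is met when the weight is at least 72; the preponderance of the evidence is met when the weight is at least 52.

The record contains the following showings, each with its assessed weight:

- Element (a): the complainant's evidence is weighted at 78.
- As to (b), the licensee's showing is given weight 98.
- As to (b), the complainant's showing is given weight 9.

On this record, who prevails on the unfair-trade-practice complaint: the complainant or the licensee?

Stage 1 — burden on complainant; standard: the preponderance of the evidence (weight is at least 52).
    (a): 78 ≥ 52 [met]
  Stage 1 carried; the burden shifts to the licensee.
Stage 2 — burden on licensee; standard: clear and convincing evidence (weight is at least 72).
    (b): 98 − 9 = 89 ≥ 72 [met]
  Stage 2 carried; the final stage is satisfied.
All stages carried — the licensee prevails.

licensee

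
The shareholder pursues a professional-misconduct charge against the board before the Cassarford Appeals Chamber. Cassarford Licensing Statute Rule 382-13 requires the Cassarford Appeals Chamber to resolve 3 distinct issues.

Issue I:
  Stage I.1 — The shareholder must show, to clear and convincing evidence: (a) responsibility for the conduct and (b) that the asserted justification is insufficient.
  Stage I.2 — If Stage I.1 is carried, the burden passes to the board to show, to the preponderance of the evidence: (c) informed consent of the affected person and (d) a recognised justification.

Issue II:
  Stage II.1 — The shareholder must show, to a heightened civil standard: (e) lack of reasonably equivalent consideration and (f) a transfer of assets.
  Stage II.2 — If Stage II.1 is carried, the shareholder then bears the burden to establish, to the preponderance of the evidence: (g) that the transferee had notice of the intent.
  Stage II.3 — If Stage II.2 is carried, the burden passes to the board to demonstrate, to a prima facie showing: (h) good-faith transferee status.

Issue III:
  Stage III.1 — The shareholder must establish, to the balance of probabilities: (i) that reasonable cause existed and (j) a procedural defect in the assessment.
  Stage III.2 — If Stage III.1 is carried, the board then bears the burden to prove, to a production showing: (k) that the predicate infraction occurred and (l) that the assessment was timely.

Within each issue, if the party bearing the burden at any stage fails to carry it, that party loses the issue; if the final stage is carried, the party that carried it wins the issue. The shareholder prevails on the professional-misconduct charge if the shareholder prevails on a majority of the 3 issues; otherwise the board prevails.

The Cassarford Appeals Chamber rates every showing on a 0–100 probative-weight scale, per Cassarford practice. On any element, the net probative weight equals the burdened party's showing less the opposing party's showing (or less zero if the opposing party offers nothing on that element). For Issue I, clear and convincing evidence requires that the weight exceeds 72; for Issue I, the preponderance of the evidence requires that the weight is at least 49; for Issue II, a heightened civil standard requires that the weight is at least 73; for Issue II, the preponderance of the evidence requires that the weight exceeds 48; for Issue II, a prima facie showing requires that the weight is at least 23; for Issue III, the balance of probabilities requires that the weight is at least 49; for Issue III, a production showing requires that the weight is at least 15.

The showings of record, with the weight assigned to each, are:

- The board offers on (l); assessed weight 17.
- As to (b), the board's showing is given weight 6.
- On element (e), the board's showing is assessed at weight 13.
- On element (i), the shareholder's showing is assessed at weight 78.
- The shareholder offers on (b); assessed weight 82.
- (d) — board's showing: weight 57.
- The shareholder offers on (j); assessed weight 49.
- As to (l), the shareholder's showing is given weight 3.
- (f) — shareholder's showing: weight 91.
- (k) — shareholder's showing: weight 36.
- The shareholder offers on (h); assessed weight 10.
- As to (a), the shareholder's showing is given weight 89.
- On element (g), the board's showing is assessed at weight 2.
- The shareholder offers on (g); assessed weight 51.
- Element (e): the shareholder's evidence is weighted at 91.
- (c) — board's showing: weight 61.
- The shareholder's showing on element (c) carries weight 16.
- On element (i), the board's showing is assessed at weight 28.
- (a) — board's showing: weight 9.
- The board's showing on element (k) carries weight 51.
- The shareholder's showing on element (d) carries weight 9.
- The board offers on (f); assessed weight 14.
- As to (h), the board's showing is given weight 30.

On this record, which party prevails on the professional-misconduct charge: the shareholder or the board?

shareholder

— Issue I —
At Stage I.1 the shareholder must meet clear and convincing evidence (weight exceeds 72): on (a) the weight is 89 less the opposing 9 gives net 80, > 72, so (a) meets the standard; on (b) the weight is 82 less the opposing 6 gives net 76, which does exceed 72, so (b) meets the standard.
  All elements met. The burden passes to the board.
At Stage I.2 the board must meet the preponderance of the evidence (weight is at least 49): on (c) the weight is 61 less the opposing 16 gives net 45, which does not reach 49, so (c) does not meet the standard; on (d) the weight is 57 less the opposing 9 gives net 48, which does not reach 49, so (d) does not meet the standard.
  The board does not carry Stage I.2.
The shareholder prevails on this issue.
— Issue II —
Stage II.1 (shareholder, a heightened civil standard, weight is at least 73): (e) net 91−13=78 ≥ 73 — meets; (f) net 91−14=77 ≥ 73 — meets.
  All elements met. The shareholder retains the burden for Stage II.2.
Stage II.2 (shareholder, the preponderance of the evidence, weight exceeds 48): (g) net 51−2=49 > 48 — meets.
  Stage II.2 carried; the burden shifts to the board.
Stage II.3 (board, a prima facie showing, weight is at least 23): (h) net 30−10=20 < 23 — fails.
  Not every element is met, so the board fails to carry Stage II.3.
The analysis ends at Stage II.3; the shareholder prevails on this issue.
— Issue III —
Stage III.1 (shareholder, the balance of probabilities, weight is at least 49): (i) net 78−28=50 ≥ 49 — meets; (j) 49 ≥ 49 — meets.
  The shareholder carries Stage III.1; the board now bears the burden.
Stage III.2 (board, a production showing, weight is at least 15): (k) net 51−36=15 ≥ 15 — meets; (l) net 17−3=14 < 15 — fails.
  Not every element is met, so the board fails to carry Stage III.2.
The shareholder prevails on this issue.
Per-issue: Issue I → shareholder; Issue II → shareholder; Issue III → shareholder. The shareholder must prevail on a majority of issues; overall, the shareholder prevails.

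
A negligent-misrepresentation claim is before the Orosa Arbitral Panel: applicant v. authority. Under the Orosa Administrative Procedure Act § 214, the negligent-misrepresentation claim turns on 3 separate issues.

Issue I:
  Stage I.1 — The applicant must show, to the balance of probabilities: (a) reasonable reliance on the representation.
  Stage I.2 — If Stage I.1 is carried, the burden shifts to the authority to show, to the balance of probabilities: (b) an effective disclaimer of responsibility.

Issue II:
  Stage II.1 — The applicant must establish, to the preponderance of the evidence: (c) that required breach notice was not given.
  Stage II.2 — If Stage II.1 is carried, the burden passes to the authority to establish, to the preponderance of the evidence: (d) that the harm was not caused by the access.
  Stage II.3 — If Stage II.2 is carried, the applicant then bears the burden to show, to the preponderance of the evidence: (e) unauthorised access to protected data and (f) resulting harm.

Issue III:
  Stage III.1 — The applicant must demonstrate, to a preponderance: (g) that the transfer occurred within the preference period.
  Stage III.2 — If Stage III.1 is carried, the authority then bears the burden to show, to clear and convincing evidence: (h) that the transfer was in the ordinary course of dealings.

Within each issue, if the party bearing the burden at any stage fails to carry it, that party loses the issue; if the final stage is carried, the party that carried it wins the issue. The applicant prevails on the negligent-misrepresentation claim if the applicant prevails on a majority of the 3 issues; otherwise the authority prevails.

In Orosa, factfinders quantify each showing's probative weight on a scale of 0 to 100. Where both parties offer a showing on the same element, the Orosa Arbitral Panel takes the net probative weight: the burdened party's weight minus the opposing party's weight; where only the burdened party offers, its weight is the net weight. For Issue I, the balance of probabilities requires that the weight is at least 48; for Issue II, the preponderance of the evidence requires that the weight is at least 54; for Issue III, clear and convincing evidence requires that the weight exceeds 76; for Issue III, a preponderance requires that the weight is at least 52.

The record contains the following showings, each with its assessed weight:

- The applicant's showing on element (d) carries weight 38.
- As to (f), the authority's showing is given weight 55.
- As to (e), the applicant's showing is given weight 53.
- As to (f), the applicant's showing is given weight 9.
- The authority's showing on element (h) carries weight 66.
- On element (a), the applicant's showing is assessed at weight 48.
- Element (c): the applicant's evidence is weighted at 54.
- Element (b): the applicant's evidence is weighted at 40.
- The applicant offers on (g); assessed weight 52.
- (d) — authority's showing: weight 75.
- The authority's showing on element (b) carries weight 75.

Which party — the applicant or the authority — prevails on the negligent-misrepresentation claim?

— Issue I —
At Stage I.1 the applicant must meet the balance of probabilities (weight is at least 48): on (a) the weight is 48, ≥ 48, so (a) meets the standard.
  Stage I.1 carried; the burden shifts to the authority.
At Stage I.2 the authority must meet the balance of probabilities (weight is at least 48): on (b) the weight is 75 less the opposing 40 gives net 35, which does not reach 48, so (b) does not meet the standard.
  Not every element is met, so the authority fails to carry Stage I.2.
The analysis ends at Stage I.2; the applicant prevails on this issue.
— Issue II —
Stage II.1 — burden on applicant; standard: the preponderance of the evidence (weight is at least 54).
    (c): 54 ≥ 54 [met]
  Stage II.1 is satisfied; the onus moves to the authority.
Stage II.2 — burden on authority; standard: the preponderance of the evidence (weight is at least 54).
    (d): 75 − 38 = 37 < 54 [not met]
  Not every element is met, so the authority fails to carry Stage II.2.
So the applicant prevails on this issue.
— Issue III —
Stage III.1 (applicant, a preponderance, weight is at least 52): (g) 52 ≥ 52 — meets.
  The applicant carries Stage III.1; the authority now bears the burden.
Stage III.2 (authority, clear and convincing evidence, weight exceeds 76): (h) 66 ≤ 76 — fails.
  The authority does not carry Stage III.2.
The analysis ends at Stage III.2; the applicant prevails on this issue.
Per-issue: Issue I → applicant; Issue II → applicant; Issue III → applicant. The applicant must prevail on a majority of issues; overall, the applicant prevails.

applicant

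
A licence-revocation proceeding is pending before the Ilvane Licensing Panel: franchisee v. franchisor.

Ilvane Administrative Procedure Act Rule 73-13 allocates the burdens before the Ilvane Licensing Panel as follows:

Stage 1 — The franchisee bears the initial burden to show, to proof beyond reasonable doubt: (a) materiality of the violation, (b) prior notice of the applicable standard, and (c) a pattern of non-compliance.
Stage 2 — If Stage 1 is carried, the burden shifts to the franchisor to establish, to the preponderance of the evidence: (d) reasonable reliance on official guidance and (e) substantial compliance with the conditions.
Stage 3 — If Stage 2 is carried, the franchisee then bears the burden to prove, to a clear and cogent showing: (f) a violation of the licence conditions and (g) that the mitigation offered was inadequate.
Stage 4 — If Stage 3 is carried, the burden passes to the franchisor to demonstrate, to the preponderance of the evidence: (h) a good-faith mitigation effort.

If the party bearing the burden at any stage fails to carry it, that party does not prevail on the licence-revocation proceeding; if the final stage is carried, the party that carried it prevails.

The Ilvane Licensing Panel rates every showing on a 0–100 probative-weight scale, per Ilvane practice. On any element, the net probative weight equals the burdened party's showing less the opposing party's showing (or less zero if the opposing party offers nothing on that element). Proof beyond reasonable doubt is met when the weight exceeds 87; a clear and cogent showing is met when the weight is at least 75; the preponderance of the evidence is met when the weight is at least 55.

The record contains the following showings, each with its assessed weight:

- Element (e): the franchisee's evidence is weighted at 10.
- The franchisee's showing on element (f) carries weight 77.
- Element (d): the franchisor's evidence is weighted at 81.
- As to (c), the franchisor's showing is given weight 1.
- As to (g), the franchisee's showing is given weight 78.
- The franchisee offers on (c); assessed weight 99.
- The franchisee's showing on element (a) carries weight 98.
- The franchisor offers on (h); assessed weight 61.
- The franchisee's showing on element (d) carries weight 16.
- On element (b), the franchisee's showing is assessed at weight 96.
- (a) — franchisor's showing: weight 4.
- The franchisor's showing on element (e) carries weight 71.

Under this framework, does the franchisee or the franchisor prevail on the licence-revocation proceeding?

Stage 1 (franchisee, proof beyond reasonable doubt, weight exceeds 87): (a) net 98−4=94 > 87 — meets; (b) 96 > 87 — meets; (c) net 99−1=98 > 87 — meets.
  Stage 1 carried; the burden shifts to the franchisor.
Stage 2 (franchisor, the preponderance of the evidence, weight is at least 55): (d) net 81−16=65 ≥ 55 — meets; (e) net 71−10=61 ≥ 55 — meets.
  Stage 2 carried; the burden shifts to the franchisee.
Stage 3 (franchisee, a clear and cogent showing, weight is at least 75): (f) 77 ≥ 75 — meets; (g) 78 ≥ 75 — meets.
  The franchisee carries Stage 3; the franchisor now bears the burden.
Stage 4 (franchisor, the preponderance of the evidence, weight is at least 55): (h) 61 ≥ 55 — meets.
  All elements met at the final stage.
Every stage carried; the franchisor prevails.

franchisor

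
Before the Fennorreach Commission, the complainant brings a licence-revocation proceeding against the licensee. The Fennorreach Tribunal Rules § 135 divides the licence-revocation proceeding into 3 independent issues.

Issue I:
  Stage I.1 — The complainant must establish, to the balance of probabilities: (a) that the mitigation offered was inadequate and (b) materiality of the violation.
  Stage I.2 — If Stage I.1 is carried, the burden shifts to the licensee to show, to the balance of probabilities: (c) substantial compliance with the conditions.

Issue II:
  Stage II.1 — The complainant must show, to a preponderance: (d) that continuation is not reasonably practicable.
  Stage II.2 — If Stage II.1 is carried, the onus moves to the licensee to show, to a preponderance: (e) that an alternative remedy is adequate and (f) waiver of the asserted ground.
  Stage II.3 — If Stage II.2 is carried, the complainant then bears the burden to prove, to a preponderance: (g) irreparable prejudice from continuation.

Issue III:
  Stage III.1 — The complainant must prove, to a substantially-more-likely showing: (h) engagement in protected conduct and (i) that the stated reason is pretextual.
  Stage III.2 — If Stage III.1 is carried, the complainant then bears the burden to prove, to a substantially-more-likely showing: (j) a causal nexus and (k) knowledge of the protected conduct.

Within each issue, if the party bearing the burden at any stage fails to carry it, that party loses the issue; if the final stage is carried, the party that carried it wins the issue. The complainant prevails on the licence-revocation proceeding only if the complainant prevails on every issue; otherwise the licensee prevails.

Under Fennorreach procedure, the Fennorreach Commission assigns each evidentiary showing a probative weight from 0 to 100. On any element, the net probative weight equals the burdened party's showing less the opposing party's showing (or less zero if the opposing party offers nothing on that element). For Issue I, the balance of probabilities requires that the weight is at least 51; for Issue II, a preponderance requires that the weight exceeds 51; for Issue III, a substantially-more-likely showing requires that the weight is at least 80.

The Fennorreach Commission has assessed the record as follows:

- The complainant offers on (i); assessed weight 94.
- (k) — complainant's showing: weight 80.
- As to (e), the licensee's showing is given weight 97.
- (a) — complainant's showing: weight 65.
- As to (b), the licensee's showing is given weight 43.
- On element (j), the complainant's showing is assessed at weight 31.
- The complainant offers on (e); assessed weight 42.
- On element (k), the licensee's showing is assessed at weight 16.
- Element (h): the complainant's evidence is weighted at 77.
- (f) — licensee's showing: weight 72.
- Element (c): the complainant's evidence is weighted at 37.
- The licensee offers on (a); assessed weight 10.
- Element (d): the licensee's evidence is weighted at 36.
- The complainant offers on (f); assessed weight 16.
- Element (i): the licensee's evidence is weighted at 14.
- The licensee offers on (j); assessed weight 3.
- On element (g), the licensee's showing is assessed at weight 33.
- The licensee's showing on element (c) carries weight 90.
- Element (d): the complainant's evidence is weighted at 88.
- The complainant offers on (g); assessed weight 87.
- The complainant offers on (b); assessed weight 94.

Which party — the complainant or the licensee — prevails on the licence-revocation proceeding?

— Issue I —
Stage I.1 — burden on complainant; standard: the balance of probabilities (weight is at least 51).
    (a): 65 − 10 = 55 ≥ 51 [met]
    (b): 94 − 43 = 51 ≥ 51 [met]
  Stage I.1 is satisfied; the onus moves to the licensee.
Stage I.2 — burden on licensee; standard: the balance of probabilities (weight is at least 51).
    (c): 90 − 37 = 53 ≥ 51 [met]
  The licensee carries the last stage.
All stages carried — the licensee prevails on this issue.
— Issue II —
Stage II.1 — burden on complainant; standard: a preponderance (weight exceeds 51).
    (d): 88 − 36 = 52 > 51 [met]
  The complainant carries Stage II.1; the licensee now bears the burden.
Stage II.2 — burden on licensee; standard: a preponderance (weight exceeds 51).
    (e): 97 − 42 = 55 > 51 [met]
    (f): 72 − 16 = 56 > 51 [met]
  All elements met. The burden passes to the complainant.
Stage II.3 — burden on complainant; standard: a preponderance (weight exceeds 51).
    (g): 87 − 33 = 54 > 51 [met]
  All elements met at the final stage.
All stages carried — the complainant prevails on this issue.
— Issue III —
At Stage III.1 the complainant must meet a substantially-more-likely showing (weight is at least 80): on (h) the weight is 77, < 80, so (h) does not meet the standard; on (i) the weight is 94 less the opposing 14 gives net 80, which does reach 80, so (i) meets the standard.
  Not every element is met, so the complainant fails to carry Stage III.1.
The analysis ends at Stage III.1; the licensee prevails on this issue.
Per-issue: Issue I → licensee; Issue II → complainant; Issue III → licensee. The complainant must prevail on every issue; overall, the licensee prevails.

licensee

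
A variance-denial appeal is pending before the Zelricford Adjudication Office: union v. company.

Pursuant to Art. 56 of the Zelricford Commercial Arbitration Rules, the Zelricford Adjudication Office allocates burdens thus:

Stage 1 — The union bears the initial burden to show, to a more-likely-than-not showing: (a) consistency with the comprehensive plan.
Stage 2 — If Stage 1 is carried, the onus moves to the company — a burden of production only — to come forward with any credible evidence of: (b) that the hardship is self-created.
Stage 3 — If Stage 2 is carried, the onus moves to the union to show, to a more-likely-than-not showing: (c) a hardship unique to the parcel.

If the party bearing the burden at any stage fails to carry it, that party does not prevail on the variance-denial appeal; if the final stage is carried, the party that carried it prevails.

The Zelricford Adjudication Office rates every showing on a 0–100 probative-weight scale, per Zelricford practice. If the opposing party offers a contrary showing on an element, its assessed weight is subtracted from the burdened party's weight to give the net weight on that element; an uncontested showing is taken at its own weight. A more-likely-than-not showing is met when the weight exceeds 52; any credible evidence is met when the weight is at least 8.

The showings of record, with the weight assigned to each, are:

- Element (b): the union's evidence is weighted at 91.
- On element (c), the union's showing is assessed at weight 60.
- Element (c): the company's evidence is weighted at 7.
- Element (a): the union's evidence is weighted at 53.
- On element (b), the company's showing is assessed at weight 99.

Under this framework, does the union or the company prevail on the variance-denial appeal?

At Stage 1 the union must meet a more-likely-than-not showing (weight exceeds 52): on (a) the weight is 53, which does exceed 52, so (a) meets the standard.
  All elements met. The burden passes to the company.
At Stage 2 the company must meet any credible evidence (weight is at least 8): on (b) the weight is 99 less the opposing 91 gives net 8, ≥ 8, so (b) meets the standard.
  The company carries Stage 2; the union now bears the burden.
At Stage 3 the union must meet a more-likely-than-not showing (weight exceeds 52): on (c) the weight is 60 less the opposing 7 gives net 53, which does exceed 52, so (c) meets the standard.
  Stage 3 carried; the final stage is satisfied.
All stages carried — the union prevails.

union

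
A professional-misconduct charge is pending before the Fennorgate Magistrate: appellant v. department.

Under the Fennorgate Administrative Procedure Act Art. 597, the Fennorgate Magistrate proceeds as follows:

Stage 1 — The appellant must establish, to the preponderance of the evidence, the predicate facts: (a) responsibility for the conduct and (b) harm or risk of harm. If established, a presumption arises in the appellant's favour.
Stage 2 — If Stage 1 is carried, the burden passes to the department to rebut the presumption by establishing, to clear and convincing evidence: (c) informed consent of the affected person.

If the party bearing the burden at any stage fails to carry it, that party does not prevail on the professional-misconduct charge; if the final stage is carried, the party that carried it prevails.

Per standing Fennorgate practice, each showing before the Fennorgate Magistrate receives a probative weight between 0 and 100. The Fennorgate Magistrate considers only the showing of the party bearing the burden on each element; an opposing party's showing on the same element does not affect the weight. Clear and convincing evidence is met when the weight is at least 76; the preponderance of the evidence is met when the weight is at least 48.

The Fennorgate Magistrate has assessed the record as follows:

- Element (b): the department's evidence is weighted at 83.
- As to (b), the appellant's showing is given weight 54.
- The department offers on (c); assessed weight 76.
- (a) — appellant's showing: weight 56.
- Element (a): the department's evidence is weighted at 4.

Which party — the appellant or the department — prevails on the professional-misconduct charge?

department

Stage 1 (appellant, the preponderance of the evidence, weight is at least 48): (a) 56 (department's 4 disregarded) ≥ 48 — meets; (b) 54 (department's 83 disregarded) ≥ 48 — meets.
  Stage 1 carried; the burden shifts to the department.
Stage 2 (department, clear and convincing evidence, weight is at least 76): (c) 76 ≥ 76 — meets.
  Stage 2 carried; the final stage is satisfied.
All stages carried — the department prevails.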